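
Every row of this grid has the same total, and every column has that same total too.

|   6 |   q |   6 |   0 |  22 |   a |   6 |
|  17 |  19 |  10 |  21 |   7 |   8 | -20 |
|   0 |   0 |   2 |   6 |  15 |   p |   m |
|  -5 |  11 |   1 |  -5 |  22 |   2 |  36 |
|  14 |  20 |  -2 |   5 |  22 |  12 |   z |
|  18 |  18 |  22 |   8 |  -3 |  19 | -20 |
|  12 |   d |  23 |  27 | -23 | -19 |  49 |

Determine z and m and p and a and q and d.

z = -9, m = 20, p = 19, a = 21, q = 1, d = -7

Rows 2 and 4 both sum to 62, so that's the common total.
Row 7 has 12 + 23 + 27 − 23 − 19 + 49 = 69; the blank must be 62 − 69 = -7.
Column 2 has 19 + 0 + 11 + 20 + 18 − 7 = 61; the blank must be 62 − 61 = 1.
Row 5 has 14 + 20 − 2 + 5 + 22 + 12 = 71; the blank must be 62 − 71 = -9.
Column 7 has 6 − 20 + 36 − 9 − 20 + 49 = 42; the blank must be 62 − 42 = 20.
Row 1 has 6 + 1 + 6 + 0 + 22 + 6 = 41; the blank must be 62 − 41 = 21.
Row 3 has 0 + 0 + 2 + 6 + 15 + 20 = 43; the blank must be 62 − 43 = 19.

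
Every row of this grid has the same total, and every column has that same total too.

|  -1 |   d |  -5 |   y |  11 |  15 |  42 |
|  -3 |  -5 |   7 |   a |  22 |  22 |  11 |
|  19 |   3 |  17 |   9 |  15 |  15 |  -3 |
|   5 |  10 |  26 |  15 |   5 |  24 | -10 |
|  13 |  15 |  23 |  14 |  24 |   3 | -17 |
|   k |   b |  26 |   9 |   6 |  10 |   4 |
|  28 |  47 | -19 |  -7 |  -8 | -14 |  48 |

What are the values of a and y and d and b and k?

a = 21, y = 14, d = -1, b = 6, k = 14

Rows 3 and 4 both sum to 75, so that's the common total.
Column 1 has -1 − 3 + 19 + 5 + 13 + 28 = 61; the blank must be 75 − 61 = 14.
Row 6 has 14 + 26 + 9 + 6 + 10 + 4 = 69; the blank must be 75 − 69 = 6.
Column 2 has -5 + 3 + 10 + 15 + 6 + 47 = 76; the blank must be 75 − 76 = -1.
Row 1 has -1 − 1 − 5 + 11 + 15 + 42 = 61; the blank must be 75 − 61 = 14.
Row 2 has -3 − 5 + 7 + 22 + 22 + 11 = 54; the blank must be 75 − 54 = 21.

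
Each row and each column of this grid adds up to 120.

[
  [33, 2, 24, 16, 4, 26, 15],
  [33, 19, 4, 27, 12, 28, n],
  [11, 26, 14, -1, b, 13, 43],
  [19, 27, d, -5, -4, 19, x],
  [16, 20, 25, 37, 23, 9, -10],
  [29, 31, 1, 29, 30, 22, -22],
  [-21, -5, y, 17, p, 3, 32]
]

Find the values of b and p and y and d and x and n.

Row 3 has 11 + 26 + 14 − 1 + 13 + 43 = 106; the blank must be 120 − 106 = 14.
Column 5 has 4 + 12 + 14 − 4 + 23 + 30 = 79; the blank must be 120 − 79 = 41.
Row 7 has -21 − 5 + 17 + 41 + 3 + 32 = 67; the blank must be 120 − 67 = 53.
Row 2 has 33 + 19 + 4 + 27 + 12 + 28 = 123; the blank must be 120 − 123 = -3.
Column 7 has 15 − 3 + 43 − 10 − 22 + 32 = 55; the blank must be 120 − 55 = 65.
Row 4 has 19 + 27 − 5 − 4 + 19 + 65 = 121; the blank must be 120 − 121 = -1.

b = 14, p = 41, y = 53, d = -1, x = 65, n = -3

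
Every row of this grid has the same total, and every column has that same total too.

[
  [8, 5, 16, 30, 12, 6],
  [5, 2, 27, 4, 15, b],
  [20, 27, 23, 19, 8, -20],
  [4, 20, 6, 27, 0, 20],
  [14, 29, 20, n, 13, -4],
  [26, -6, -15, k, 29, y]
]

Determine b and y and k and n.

b = 24, y = 51, k = -8, n = 5

Rows 1 and 3 both sum to 77, so that's the common total.
Row 5: 14 + 29 + 20 + 13 − 4 = 72, so its missing entry is 77 − 72 = 5.
Column 4: 30 + 4 + 19 + 27 + 5 = 85, so its missing entry is 77 − 85 = -8.
Row 6: 26 − 6 − 15 − 8 + 29 = 26, so its missing entry is 77 − 26 = 51.
Row 2: 5 + 2 + 27 + 4 + 15 = 53, so its missing entry is 77 − 53 = 24.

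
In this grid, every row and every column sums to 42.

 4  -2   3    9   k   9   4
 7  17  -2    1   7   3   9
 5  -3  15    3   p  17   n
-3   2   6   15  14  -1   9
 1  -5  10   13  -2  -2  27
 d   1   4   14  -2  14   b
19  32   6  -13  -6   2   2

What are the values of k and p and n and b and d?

k = 15, p = 16, n = -11, b = 2, d = 9

The known cells in row 1 total 27, leaving 42 − 27 = 15 for the blank.
The known cells in column 5 total 26, leaving 42 − 26 = 16 for the blank.
The known cells in column 1 total 33, leaving 42 − 33 = 9 for the blank.
The known cells in row 6 total 40, leaving 42 − 40 = 2 for the blank.
The known cells in row 3 total 53, leaving 42 − 53 = -11 for the blank.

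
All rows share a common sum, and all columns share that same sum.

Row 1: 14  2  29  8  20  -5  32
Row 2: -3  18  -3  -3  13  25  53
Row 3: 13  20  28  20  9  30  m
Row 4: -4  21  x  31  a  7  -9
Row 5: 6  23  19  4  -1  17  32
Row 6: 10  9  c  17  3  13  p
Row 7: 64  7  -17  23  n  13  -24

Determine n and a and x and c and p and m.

n = 34, a = 22, x = 32, c = 12, p = 36, m = -20

Rows 1 and 2 both sum to 100, so that's the common total.
Row 7 has 64 + 7 − 17 + 23 + 13 − 24 = 66; the blank must be 100 − 66 = 34.
Column 5 has 20 + 13 + 9 − 1 + 3 + 34 = 78; the blank must be 100 − 78 = 22.
Row 3 has 13 + 20 + 28 + 20 + 9 + 30 = 120; the blank must be 100 − 120 = -20.
Column 7 has 32 + 53 − 20 − 9 + 32 − 24 = 64; the blank must be 100 − 64 = 36.
Row 4 has -4 + 21 + 31 + 22 + 7 − 9 = 68; the blank must be 100 − 68 = 32.
Row 6 has 10 + 9 + 17 + 3 + 13 + 36 = 88; the blank must be 100 − 88 = 12.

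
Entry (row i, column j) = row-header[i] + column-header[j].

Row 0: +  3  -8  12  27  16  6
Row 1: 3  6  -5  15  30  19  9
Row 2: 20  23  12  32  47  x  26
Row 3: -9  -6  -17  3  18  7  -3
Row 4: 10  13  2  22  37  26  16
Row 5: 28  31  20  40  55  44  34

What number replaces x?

36

20 + 16 = 36.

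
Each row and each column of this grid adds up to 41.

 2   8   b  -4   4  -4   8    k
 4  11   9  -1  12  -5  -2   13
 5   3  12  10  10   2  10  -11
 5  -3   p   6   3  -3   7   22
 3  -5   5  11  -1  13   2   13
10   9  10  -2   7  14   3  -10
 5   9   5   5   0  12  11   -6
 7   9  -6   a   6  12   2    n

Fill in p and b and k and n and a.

The known cells in column 4 total 25, leaving 41 − 25 = 16 for the blank.
The known cells in row 8 total 46, leaving 41 − 46 = -5 for the blank.
The known cells in column 8 total 16, leaving 41 − 16 = 25 for the blank.
The known cells in row 1 total 39, leaving 41 − 39 = 2 for the blank.
The known cells in row 4 total 37, leaving 41 − 37 = 4 for the blank.

p = 4, b = 2, k = 25, n = -5, a = 16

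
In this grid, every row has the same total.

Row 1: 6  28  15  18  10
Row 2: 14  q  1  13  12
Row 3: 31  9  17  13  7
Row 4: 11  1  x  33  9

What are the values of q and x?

q = 37, x = 23

Row 1 sums to 77 and so does row 3; that's the common total.
In row 2 the known cells total 40, leaving 77 − 40 = 37.
In row 4 the known cells total 54, leaving 77 − 54 = 23.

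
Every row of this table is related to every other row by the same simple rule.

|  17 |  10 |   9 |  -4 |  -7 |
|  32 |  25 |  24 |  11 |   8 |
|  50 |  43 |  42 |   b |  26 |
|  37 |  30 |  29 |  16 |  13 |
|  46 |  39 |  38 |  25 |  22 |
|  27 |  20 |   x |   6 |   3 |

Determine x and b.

x = 19, b = 29

The difference between any two rows is the same in every column — this is an addition table with the headers hidden.
Row 6 minus row 1 is 20 − 10 = 10, so its entry in column 3 is 9 + 10 = 19.
Row 3 minus row 1 is 43 − 10 = 33, so its entry in column 4 is -4 + 33 = 29.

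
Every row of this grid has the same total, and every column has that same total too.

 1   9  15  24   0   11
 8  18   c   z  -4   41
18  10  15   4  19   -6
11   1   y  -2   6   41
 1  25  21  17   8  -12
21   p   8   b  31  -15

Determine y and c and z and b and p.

y = 3, c = -2, z = -1, b = 18, p = -3

Rows 1 and 3 both sum to 60, so that's the common total.
Column 2 has 9 + 18 + 10 + 1 + 25 = 63; the blank must be 60 − 63 = -3.
Row 6 has 21 − 3 + 8 + 31 − 15 = 42; the blank must be 60 − 42 = 18.
Row 4 has 11 + 1 − 2 + 6 + 41 = 57; the blank must be 60 − 57 = 3.
Column 3 has 15 + 15 + 3 + 21 + 8 = 62; the blank must be 60 − 62 = -2.
Row 2 has 8 + 18 − 2 − 4 + 41 = 61; the blank must be 60 − 61 = -1.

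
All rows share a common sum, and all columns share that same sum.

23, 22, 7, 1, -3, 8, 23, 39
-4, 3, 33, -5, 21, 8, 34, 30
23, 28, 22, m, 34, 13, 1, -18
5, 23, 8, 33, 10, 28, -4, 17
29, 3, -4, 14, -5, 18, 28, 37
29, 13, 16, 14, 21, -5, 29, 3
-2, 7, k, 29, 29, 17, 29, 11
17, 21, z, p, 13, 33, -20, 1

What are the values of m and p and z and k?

Rows 1 and 2 both sum to 120, so that's the common total.
Row 3: 23 + 28 + 22 + 34 + 13 + 1 − 18 = 103, so its missing entry is 120 − 103 = 17.
Row 7: -2 + 7 + 29 + 29 + 17 + 29 + 11 = 120, so its missing entry is 120 − 120 = 0.
Column 3: 7 + 33 + 22 + 8 − 4 + 16 + 0 = 82, so its missing entry is 120 − 82 = 38.
Row 8: 17 + 21 + 38 + 13 + 33 − 20 + 1 = 103, so its missing entry is 120 − 103 = 17.

m = 17, p = 17, z = 38, k = 0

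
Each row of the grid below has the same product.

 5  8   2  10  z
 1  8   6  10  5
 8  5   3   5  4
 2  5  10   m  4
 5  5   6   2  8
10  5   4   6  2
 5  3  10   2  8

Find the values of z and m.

z = 3, m = 6

Rows 2 and 3 each multiply to 2400, so every row has product 2400.
Row 1: 5×8×2×10 = 800, so the missing entry is 2400 ÷ 800 = 3.
Row 4: 2×5×10×4 = 400, so the missing entry is 2400 ÷ 400 = 6.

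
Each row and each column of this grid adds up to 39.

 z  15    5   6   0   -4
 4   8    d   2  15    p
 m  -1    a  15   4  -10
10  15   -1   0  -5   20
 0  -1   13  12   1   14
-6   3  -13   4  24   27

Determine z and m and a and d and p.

z = 17, m = 14, a = 17, d = 18, p = -8

Column 6: -4 − 10 + 20 + 14 + 27 = 47, so its missing entry is 39 − 47 = -8.
Row 2: 4 + 8 + 2 + 15 − 8 = 21, so its missing entry is 39 − 21 = 18.
Row 1: 15 + 5 + 6 + 0 − 4 = 22, so its missing entry is 39 − 22 = 17.
Column 1: 17 + 4 + 10 + 0 − 6 = 25, so its missing entry is 39 − 25 = 14.
Row 3: 14 − 1 + 15 + 4 − 10 = 22, so its missing entry is 39 − 22 = 17.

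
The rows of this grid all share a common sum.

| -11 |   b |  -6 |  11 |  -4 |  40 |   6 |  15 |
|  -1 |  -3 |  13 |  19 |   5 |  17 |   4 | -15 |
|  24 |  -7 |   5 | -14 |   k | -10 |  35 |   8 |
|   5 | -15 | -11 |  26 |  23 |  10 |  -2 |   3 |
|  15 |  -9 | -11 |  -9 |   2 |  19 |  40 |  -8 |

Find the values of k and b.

Row 4 sums to 39 and so does row 5; that's the common total.
In row 3 the known cells total 41, leaving 39 − 41 = -2.
In row 1 the known cells total 51, leaving 39 − 51 = -12.

k = -2, b = -12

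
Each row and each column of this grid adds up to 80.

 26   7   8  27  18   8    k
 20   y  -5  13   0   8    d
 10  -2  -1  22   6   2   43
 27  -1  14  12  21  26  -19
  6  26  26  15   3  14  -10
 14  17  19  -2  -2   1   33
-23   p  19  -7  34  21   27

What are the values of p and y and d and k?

The known cells in row 7 total 71, leaving 80 − 71 = 9 for the blank.
The known cells in column 2 total 56, leaving 80 − 56 = 24 for the blank.
The known cells in row 2 total 60, leaving 80 − 60 = 20 for the blank.
The known cells in row 1 total 94, leaving 80 − 94 = -14 for the blank.

p = 9, y = 24, d = 20, k = -14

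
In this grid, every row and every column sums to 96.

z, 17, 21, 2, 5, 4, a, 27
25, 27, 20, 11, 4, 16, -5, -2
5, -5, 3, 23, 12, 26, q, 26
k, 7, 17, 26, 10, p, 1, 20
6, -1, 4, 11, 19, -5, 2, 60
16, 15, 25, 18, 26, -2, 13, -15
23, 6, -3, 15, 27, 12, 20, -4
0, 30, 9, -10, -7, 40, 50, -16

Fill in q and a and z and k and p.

q = 6, a = 9, z = 11, k = 10, p = 5

Row 3 has 5 − 5 + 3 + 23 + 12 + 26 + 26 = 90; the blank must be 96 − 90 = 6.
Column 7 has -5 + 6 + 1 + 2 + 13 + 20 + 50 = 87; the blank must be 96 − 87 = 9.
Row 1 has 17 + 21 + 2 + 5 + 4 + 9 + 27 = 85; the blank must be 96 − 85 = 11.
Column 1 has 11 + 25 + 5 + 6 + 16 + 23 + 0 = 86; the blank must be 96 − 86 = 10.
Row 4 has 10 + 7 + 17 + 26 + 10 + 1 + 20 = 91; the blank must be 96 − 91 = 5.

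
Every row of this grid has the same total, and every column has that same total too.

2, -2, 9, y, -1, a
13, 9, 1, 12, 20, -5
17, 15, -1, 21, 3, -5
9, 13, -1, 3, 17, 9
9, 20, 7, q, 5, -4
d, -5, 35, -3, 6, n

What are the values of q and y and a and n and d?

q = 13, y = 4, a = 38, n = 17, d = 0

Rows 2 and 3 both sum to 50, so that's the common total.
Row 5: 9 + 20 + 7 + 5 − 4 = 37, so its missing entry is 50 − 37 = 13.
Column 4: 12 + 21 + 3 + 13 − 3 = 46, so its missing entry is 50 − 46 = 4.
Column 1: 2 + 13 + 17 + 9 + 9 = 50, so its missing entry is 50 − 50 = 0.
Row 6: 0 − 5 + 35 − 3 + 6 = 33, so its missing entry is 50 − 33 = 17.
Row 1: 2 − 2 + 9 + 4 − 1 = 12, so its missing entry is 50 − 12 = 38.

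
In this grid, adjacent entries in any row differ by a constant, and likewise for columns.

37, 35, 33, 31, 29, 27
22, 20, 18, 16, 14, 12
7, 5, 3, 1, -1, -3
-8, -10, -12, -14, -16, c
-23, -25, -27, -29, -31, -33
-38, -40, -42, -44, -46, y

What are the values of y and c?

Along each row the entries change by -2 per step; down each column they change by -15.
Row 6: from -38 at column 1, stepping by -2 to column 6 gives -48.
Row 4: from -8 at column 1, stepping by -2 to column 6 gives -18.

y = -48, c = -18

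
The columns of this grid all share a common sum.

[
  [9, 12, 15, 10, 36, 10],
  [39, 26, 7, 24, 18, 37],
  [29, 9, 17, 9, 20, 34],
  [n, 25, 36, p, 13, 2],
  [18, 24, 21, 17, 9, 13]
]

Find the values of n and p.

Columns 3 and 6 both add up to 96, so every column sums to 96.
Column 1: 9 + 39 + 29 + 18 = 95, so the missing entry is 96 − 95 = 1.
Column 4: 10 + 24 + 9 + 17 = 60, so the missing entry is 96 − 60 = 36.

n = 1, p = 36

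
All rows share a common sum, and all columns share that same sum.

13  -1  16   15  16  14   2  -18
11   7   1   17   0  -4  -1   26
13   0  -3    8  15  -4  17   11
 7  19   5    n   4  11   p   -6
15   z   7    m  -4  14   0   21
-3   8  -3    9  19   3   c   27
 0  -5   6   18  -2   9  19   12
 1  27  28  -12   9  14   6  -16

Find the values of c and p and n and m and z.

Rows 1 and 2 both sum to 57, so that's the common total.
Row 6 has -3 + 8 − 3 + 9 + 19 + 3 + 27 = 60; the blank must be 57 − 60 = -3.
Column 7 has 2 − 1 + 17 + 0 − 3 + 19 + 6 = 40; the blank must be 57 − 40 = 17.
Row 4 has 7 + 19 + 5 + 4 + 11 + 17 − 6 = 57; the blank must be 57 − 57 = 0.
Column 4 has 15 + 17 + 8 + 0 + 9 + 18 − 12 = 55; the blank must be 57 − 55 = 2.
Row 5 has 15 + 7 + 2 − 4 + 14 + 0 + 21 = 55; the blank must be 57 − 55 = 2.

c = -3, p = 17, n = 0, m = 2, z = 2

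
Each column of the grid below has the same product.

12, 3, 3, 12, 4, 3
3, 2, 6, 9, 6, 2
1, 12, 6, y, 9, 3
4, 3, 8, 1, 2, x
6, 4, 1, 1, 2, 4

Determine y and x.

y = 8, x = 12

Columns 1 and 5 each multiply to 864, so every column has product 864.
Column 4: 12×9×1×1 = 108, so the missing entry is 864 ÷ 108 = 8.
Column 6: 3×2×3×4 = 72, so the missing entry is 864 ÷ 72 = 12.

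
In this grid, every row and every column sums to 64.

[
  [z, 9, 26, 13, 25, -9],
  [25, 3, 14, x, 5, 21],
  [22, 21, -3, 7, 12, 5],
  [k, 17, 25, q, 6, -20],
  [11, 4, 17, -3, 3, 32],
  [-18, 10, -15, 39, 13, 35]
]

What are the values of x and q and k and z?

x = -4, q = 12, k = 24, z = 0

The known cells in row 1 total 64, leaving 64 − 64 = 0 for the blank.
The known cells in row 2 total 68, leaving 64 − 68 = -4 for the blank.
The known cells in column 4 total 52, leaving 64 − 52 = 12 for the blank.
The known cells in row 4 total 40, leaving 64 − 40 = 24 for the blank.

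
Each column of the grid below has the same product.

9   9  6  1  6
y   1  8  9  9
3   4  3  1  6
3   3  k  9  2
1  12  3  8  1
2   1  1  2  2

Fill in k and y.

Columns 2 and 4 each multiply to 1296, so every column has product 1296.
Column 3: 6×8×3×3×1 = 432, so the missing entry is 1296 ÷ 432 = 3.
Column 1: 9×3×3×1×2 = 162, so the missing entry is 1296 ÷ 162 = 8.

k = 3, y = 8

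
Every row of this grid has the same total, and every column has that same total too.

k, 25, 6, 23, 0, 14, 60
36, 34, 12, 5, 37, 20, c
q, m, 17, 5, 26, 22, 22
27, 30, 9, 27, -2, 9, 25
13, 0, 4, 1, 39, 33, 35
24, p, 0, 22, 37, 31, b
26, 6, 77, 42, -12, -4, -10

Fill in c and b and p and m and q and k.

c = -19, b = 12, p = -1, m = 31, q = 2, k = -3

Rows 4 and 5 both sum to 125, so that's the common total.
The known cells in row 1 total 128, leaving 125 − 128 = -3 for the blank.
The known cells in column 1 total 123, leaving 125 − 123 = 2 for the blank.
The known cells in row 3 total 94, leaving 125 − 94 = 31 for the blank.
The known cells in column 2 total 126, leaving 125 − 126 = -1 for the blank.
The known cells in row 6 total 113, leaving 125 − 113 = 12 for the blank.
The known cells in row 2 total 144, leaving 125 − 144 = -19 for the blank.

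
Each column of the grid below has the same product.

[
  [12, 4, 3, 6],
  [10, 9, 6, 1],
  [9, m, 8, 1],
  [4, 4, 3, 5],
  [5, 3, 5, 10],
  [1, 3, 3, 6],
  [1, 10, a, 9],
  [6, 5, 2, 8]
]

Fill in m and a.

m = 2, a = 10

Columns 1 and 4 each multiply to 129600, so every column has product 129600.
Column 2: 4×9×4×3×3×10×5 = 64800, so the missing entry is 129600 ÷ 64800 = 2.
Column 3: 3×6×8×3×5×3×2 = 12960, so the missing entry is 129600 ÷ 12960 = 10.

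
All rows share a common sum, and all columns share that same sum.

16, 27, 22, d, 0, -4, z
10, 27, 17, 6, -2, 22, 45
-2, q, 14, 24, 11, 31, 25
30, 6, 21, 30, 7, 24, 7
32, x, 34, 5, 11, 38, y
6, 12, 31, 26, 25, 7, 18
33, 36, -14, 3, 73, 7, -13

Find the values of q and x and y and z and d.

Rows 2 and 4 both sum to 125, so that's the common total.
Row 3 has -2 + 14 + 24 + 11 + 31 + 25 = 103; the blank must be 125 − 103 = 22.
Column 4 has 6 + 24 + 30 + 5 + 26 + 3 = 94; the blank must be 125 − 94 = 31.
Row 1 has 16 + 27 + 22 + 31 + 0 − 4 = 92; the blank must be 125 − 92 = 33.
Column 7 has 33 + 45 + 25 + 7 + 18 − 13 = 115; the blank must be 125 − 115 = 10.
Row 5 has 32 + 34 + 5 + 11 + 38 + 10 = 130; the blank must be 125 − 130 = -5.

q = 22, x = -5, y = 10, z = 33, d = 31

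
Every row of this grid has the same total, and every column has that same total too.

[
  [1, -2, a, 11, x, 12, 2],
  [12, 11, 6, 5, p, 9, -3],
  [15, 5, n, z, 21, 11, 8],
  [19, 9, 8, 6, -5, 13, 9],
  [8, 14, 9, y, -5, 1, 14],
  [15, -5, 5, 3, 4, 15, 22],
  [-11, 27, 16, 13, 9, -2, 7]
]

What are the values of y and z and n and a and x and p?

Rows 4 and 6 both sum to 59, so that's the common total.
The known cells in row 5 total 41, leaving 59 − 41 = 18 for the blank.
The known cells in row 2 total 40, leaving 59 − 40 = 19 for the blank.
The known cells in column 5 total 43, leaving 59 − 43 = 16 for the blank.
The known cells in column 4 total 56, leaving 59 − 56 = 3 for the blank.
The known cells in row 1 total 40, leaving 59 − 40 = 19 for the blank.
The known cells in row 3 total 63, leaving 59 − 63 = -4 for the blank.

y = 18, z = 3, n = -4, a = 19, x = 16, p = 19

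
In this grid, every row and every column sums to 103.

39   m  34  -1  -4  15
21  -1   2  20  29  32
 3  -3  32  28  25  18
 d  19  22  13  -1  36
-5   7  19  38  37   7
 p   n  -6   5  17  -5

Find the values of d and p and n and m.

d = 14, p = 31, n = 61, m = 20

Row 1: 39 + 34 − 1 − 4 + 15 = 83, so its missing entry is 103 − 83 = 20.
Column 2: 20 − 1 − 3 + 19 + 7 = 42, so its missing entry is 103 − 42 = 61.
Row 6: 61 − 6 + 5 + 17 − 5 = 72, so its missing entry is 103 − 72 = 31.
Row 4: 19 + 22 + 13 − 1 + 36 = 89, so its missing entry is 103 − 89 = 14.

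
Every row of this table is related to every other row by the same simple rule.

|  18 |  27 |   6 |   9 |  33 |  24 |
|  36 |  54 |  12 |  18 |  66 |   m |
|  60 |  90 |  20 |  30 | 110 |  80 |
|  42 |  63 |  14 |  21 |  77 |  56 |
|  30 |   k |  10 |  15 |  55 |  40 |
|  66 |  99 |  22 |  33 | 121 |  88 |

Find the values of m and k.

Each row is a constant multiple of every other row — this is a multiplication table with the headers hidden.
Row 2 is 36/18 = 2/1 times row 1, so its entry in column 6 is 24 × 2/1 = 48.
Row 5 is 30/18 = 5/3 times row 1, so its entry in column 2 is 27 × 5/3 = 45.

m = 48, k = 45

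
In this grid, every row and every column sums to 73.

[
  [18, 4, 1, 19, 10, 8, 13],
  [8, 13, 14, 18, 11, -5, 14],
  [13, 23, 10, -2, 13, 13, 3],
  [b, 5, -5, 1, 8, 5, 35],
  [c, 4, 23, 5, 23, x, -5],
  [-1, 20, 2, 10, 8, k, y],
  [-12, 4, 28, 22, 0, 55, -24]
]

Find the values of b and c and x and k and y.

b = 24, c = 23, x = 0, k = -3, y = 37

The known cells in row 4 total 49, leaving 73 − 49 = 24 for the blank.
The known cells in column 1 total 50, leaving 73 − 50 = 23 for the blank.
The known cells in row 5 total 73, leaving 73 − 73 = 0 for the blank.
The known cells in column 6 total 76, leaving 73 − 76 = -3 for the blank.
The known cells in row 6 total 36, leaving 73 − 36 = 37 for the blank.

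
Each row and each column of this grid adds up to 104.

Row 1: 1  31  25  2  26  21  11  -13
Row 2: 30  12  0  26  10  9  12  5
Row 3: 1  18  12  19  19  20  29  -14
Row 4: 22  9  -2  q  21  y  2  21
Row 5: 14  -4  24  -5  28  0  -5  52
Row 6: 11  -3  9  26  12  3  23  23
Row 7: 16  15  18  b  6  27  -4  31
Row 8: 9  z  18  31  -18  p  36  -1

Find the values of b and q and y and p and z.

Column 2: 31 + 12 + 18 + 9 − 4 − 3 + 15 = 78, so its missing entry is 104 − 78 = 26.
Row 8: 9 + 26 + 18 + 31 − 18 + 36 − 1 = 101, so its missing entry is 104 − 101 = 3.
Row 7: 16 + 15 + 18 + 6 + 27 − 4 + 31 = 109, so its missing entry is 104 − 109 = -5.
Column 4: 2 + 26 + 19 − 5 + 26 − 5 + 31 = 94, so its missing entry is 104 − 94 = 10.
Row 4: 22 + 9 − 2 + 10 + 21 + 2 + 21 = 83, so its missing entry is 104 − 83 = 21.

b = -5, q = 10, y = 21, p = 3, z = 26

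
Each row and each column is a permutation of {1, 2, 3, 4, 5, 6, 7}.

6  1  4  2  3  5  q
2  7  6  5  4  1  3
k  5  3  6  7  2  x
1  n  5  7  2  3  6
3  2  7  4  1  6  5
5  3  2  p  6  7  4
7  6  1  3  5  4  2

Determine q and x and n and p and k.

q = 7, x = 1, n = 4, p = 1, k = 4

At (row 4, col 2): row 4 already has {1, 2, 3, 5, 6, 7}, so the value is 4.
At (row 3, col 1): column 1 already has {1, 2, 3, 5, 6, 7}, so the value is 4.
At (row 1, col 7): row 1 already has {1, 2, 3, 4, 5, 6}, so the value is 7.
For row 3, column 7: row 3 already has {2, 3, 4, 5, 6, 7}; that leaves 1.
At (row 6, col 4): row 6 already has {2, 3, 4, 5, 6, 7}, so the value is 1.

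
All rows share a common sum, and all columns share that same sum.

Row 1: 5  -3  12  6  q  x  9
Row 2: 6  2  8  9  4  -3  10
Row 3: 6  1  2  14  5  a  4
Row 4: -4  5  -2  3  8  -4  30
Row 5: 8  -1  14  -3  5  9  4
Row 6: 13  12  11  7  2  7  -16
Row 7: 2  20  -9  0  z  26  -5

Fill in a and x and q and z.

Rows 2 and 4 both sum to 36, so that's the common total.
Row 3 has 6 + 1 + 2 + 14 + 5 + 4 = 32; the blank must be 36 − 32 = 4.
Row 7 has 2 + 20 − 9 + 0 + 26 − 5 = 34; the blank must be 36 − 34 = 2.
Column 5 has 4 + 5 + 8 + 5 + 2 + 2 = 26; the blank must be 36 − 26 = 10.
Row 1 has 5 − 3 + 12 + 6 + 10 + 9 = 39; the blank must be 36 − 39 = -3.

a = 4, x = -3, q = 10, z = 2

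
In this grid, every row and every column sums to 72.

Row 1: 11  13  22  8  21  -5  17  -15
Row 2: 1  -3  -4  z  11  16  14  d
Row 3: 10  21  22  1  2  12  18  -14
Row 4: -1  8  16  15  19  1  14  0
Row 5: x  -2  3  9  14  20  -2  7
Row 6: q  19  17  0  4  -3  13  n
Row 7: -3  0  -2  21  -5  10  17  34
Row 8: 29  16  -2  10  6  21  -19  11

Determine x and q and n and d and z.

The known cells in row 5 total 49, leaving 72 − 49 = 23 for the blank.
The known cells in column 1 total 70, leaving 72 − 70 = 2 for the blank.
The known cells in row 6 total 52, leaving 72 − 52 = 20 for the blank.
The known cells in column 8 total 43, leaving 72 − 43 = 29 for the blank.
The known cells in row 2 total 64, leaving 72 − 64 = 8 for the blank.

x = 23, q = 2, n = 20, d = 29, z = 8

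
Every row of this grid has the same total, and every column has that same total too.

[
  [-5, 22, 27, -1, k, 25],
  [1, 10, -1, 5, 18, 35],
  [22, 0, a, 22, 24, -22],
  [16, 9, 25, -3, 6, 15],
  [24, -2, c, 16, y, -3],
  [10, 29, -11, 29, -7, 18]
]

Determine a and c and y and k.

a = 22, c = 6, y = 27, k = 0

Rows 2 and 4 both sum to 68, so that's the common total.
Row 1 has -5 + 22 + 27 − 1 + 25 = 68; the blank must be 68 − 68 = 0.
Column 5 has 0 + 18 + 24 + 6 − 7 = 41; the blank must be 68 − 41 = 27.
Row 5 has 24 − 2 + 16 + 27 − 3 = 62; the blank must be 68 − 62 = 6.
Row 3 has 22 + 0 + 22 + 24 − 22 = 46; the blank must be 68 − 46 = 22.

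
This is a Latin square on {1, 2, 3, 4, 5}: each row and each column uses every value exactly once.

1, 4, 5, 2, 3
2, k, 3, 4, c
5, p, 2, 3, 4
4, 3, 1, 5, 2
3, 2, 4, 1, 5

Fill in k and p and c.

For row 3, column 2: row 3 already has {2, 3, 4, 5}; that leaves 1.
For row 2, column 2: column 2 already has {1, 2, 3, 4}; that leaves 5.
Cell (2,5): row 2 already has {2, 3, 4, 5} → 1.

k = 5, p = 1, c = 1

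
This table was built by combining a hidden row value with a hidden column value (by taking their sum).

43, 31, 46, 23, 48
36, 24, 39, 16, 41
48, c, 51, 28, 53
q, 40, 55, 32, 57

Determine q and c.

The difference between any two rows is the same in every column — this is an addition table with the headers hidden.
Row 4 minus row 1 is 32 − 23 = 9, so its entry in column 1 is 43 + 9 = 52.
Row 3 minus row 1 is 28 − 23 = 5, so its entry in column 2 is 31 + 5 = 36.

q = 52, c = 36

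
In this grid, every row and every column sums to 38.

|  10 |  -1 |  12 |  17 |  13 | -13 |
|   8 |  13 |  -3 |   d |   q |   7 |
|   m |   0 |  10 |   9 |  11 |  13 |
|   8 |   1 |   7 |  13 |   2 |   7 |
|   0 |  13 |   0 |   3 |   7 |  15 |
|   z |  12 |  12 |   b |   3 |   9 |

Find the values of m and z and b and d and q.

Row 3: 0 + 10 + 9 + 11 + 13 = 43, so its missing entry is 38 − 43 = -5.
Column 5: 13 + 11 + 2 + 7 + 3 = 36, so its missing entry is 38 − 36 = 2.
Column 1: 10 + 8 − 5 + 8 + 0 = 21, so its missing entry is 38 − 21 = 17.
Row 6: 17 + 12 + 12 + 3 + 9 = 53, so its missing entry is 38 − 53 = -15.
Row 2: 8 + 13 − 3 + 2 + 7 = 27, so its missing entry is 38 − 27 = 11.

m = -5, z = 17, b = -15, d = 11, q = 2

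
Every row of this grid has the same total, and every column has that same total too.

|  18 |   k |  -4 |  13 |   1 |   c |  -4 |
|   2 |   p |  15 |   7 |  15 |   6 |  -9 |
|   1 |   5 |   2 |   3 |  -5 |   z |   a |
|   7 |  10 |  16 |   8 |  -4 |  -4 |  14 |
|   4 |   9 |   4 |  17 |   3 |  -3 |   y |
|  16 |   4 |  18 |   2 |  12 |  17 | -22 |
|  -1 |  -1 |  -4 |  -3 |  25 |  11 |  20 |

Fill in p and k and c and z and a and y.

Rows 4 and 6 both sum to 47, so that's the common total.
The known cells in row 2 total 36, leaving 47 − 36 = 11 for the blank.
The known cells in column 2 total 38, leaving 47 − 38 = 9 for the blank.
The known cells in row 5 total 34, leaving 47 − 34 = 13 for the blank.
The known cells in column 7 total 12, leaving 47 − 12 = 35 for the blank.
The known cells in row 1 total 33, leaving 47 − 33 = 14 for the blank.
The known cells in row 3 total 41, leaving 47 − 41 = 6 for the blank.

p = 11, k = 9, c = 14, z = 6, a = 35, y = 13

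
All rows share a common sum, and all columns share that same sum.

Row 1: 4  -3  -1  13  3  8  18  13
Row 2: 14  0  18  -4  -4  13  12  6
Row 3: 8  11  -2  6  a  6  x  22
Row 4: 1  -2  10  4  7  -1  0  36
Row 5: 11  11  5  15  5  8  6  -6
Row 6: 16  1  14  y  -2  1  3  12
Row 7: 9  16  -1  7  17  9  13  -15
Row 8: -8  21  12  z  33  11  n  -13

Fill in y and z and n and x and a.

y = 10, z = 4, n = -5, x = 8, a = -4

Rows 1 and 2 both sum to 55, so that's the common total.
Column 5 has 3 − 4 + 7 + 5 − 2 + 17 + 33 = 59; the blank must be 55 − 59 = -4.
Row 3 has 8 + 11 − 2 + 6 − 4 + 6 + 22 = 47; the blank must be 55 − 47 = 8.
Column 7 has 18 + 12 + 8 + 0 + 6 + 3 + 13 = 60; the blank must be 55 − 60 = -5.
Row 8 has -8 + 21 + 12 + 33 + 11 − 5 − 13 = 51; the blank must be 55 − 51 = 4.
Row 6 has 16 + 1 + 14 − 2 + 1 + 3 + 12 = 45; the blank must be 55 − 45 = 10.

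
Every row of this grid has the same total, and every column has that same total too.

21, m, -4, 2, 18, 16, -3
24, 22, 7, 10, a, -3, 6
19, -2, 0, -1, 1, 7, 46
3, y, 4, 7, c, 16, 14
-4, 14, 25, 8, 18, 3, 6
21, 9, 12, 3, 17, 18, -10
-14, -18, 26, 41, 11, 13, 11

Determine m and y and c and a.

Rows 3 and 5 both sum to 70, so that's the common total.
The known cells in row 1 total 50, leaving 70 − 50 = 20 for the blank.
The known cells in row 2 total 66, leaving 70 − 66 = 4 for the blank.
The known cells in column 2 total 45, leaving 70 − 45 = 25 for the blank.
The known cells in row 4 total 69, leaving 70 − 69 = 1 for the blank.

m = 20, y = 25, c = 1, a = 4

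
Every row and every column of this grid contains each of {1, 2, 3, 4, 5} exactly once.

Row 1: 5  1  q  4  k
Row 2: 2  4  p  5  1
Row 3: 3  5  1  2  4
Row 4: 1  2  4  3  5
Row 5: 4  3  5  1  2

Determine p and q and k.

For row 2, column 3: row 2 already has {1, 2, 4, 5}; that leaves 3.
Cell (1,3): column 3 already has {1, 3, 4, 5} → 2.
At (row 1, col 5): row 1 already has {1, 2, 4, 5}, so the value is 3.

p = 3, q = 2, k = 3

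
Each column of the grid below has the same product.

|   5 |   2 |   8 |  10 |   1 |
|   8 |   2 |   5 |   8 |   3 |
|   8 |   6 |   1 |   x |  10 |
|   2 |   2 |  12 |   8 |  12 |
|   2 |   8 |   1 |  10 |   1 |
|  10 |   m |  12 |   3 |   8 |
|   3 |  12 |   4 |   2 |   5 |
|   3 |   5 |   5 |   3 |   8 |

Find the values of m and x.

m = 5, x = 1

Columns 1 and 3 each multiply to 115200, so every column has product 115200.
Column 2: 2×2×6×2×8×12×5 = 23040, so the missing entry is 115200 ÷ 23040 = 5.
Column 4: 10×8×8×10×3×2×3 = 115200, so the missing entry is 115200 ÷ 115200 = 1.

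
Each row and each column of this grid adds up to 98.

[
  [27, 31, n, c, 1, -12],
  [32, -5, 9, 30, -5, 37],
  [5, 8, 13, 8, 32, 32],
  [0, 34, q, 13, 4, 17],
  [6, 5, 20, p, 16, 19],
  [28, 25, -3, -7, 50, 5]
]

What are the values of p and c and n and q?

p = 32, c = 22, n = 29, q = 30

Row 4: 0 + 34 + 13 + 4 + 17 = 68, so its missing entry is 98 − 68 = 30.
Column 3: 9 + 13 + 30 + 20 − 3 = 69, so its missing entry is 98 − 69 = 29.
Row 1: 27 + 31 + 29 + 1 − 12 = 76, so its missing entry is 98 − 76 = 22.
Row 5: 6 + 5 + 20 + 16 + 19 = 66, so its missing entry is 98 − 66 = 32.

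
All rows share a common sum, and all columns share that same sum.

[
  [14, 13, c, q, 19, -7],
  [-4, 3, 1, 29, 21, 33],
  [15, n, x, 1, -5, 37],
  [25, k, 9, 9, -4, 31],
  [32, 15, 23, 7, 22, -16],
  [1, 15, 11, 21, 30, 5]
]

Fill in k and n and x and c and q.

k = 13, n = 24, x = 11, c = 28, q = 16

Rows 2 and 5 both sum to 83, so that's the common total.
Row 4 has 25 + 9 + 9 − 4 + 31 = 70; the blank must be 83 − 70 = 13.
Column 2 has 13 + 3 + 13 + 15 + 15 = 59; the blank must be 83 − 59 = 24.
Column 4 has 29 + 1 + 9 + 7 + 21 = 67; the blank must be 83 − 67 = 16.
Row 1 has 14 + 13 + 16 + 19 − 7 = 55; the blank must be 83 − 55 = 28.
Row 3 has 15 + 24 + 1 − 5 + 37 = 72; the blank must be 83 − 72 = 11.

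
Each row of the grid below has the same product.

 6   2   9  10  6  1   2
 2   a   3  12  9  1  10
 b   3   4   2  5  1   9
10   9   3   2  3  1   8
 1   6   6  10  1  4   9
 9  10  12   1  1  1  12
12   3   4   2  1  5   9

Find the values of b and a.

Rows 5 and 7 each multiply to 12960, so every row has product 12960.
Row 3: 3×4×2×5×1×9 = 1080, so the missing entry is 12960 ÷ 1080 = 12.
Row 2: 2×3×12×9×1×10 = 6480, so the missing entry is 12960 ÷ 6480 = 2.

b = 12, a = 2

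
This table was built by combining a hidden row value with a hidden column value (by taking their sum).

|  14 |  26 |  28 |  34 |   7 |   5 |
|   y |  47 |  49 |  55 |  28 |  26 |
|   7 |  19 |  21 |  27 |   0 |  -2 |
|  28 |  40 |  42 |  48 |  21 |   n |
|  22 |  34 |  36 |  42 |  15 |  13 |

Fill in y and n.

y = 35, n = 19

The difference between any two rows is the same in every column — this is an addition table with the headers hidden.
Row 2 minus row 1 is 47 − 26 = 21, so its entry in column 1 is 14 + 21 = 35.
Row 4 minus row 1 is 40 − 26 = 14, so its entry in column 6 is 5 + 14 = 19.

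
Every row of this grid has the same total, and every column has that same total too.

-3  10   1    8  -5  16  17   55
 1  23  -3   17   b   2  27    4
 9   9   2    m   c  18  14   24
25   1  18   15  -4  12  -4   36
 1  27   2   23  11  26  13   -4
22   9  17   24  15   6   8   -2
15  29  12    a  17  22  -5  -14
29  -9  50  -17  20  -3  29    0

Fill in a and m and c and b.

a = 23, m = 6, c = 17, b = 28

Rows 1 and 4 both sum to 99, so that's the common total.
The known cells in row 7 total 76, leaving 99 − 76 = 23 for the blank.
The known cells in column 4 total 93, leaving 99 − 93 = 6 for the blank.
The known cells in row 3 total 82, leaving 99 − 82 = 17 for the blank.
The known cells in row 2 total 71, leaving 99 − 71 = 28 for the blank.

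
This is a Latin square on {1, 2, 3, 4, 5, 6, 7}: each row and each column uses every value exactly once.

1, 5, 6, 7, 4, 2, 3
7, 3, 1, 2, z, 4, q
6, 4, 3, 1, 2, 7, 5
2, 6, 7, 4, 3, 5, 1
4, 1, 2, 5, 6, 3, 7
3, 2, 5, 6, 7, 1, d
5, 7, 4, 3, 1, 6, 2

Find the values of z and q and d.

z = 5, q = 6, d = 4

For row 6, column 7: row 6 already has {1, 2, 3, 5, 6, 7}; that leaves 4.
For row 2, column 7: column 7 already has {1, 2, 3, 4, 5, 7}; that leaves 6.
For row 2, column 5: row 2 already has {1, 2, 3, 4, 6, 7}; that leaves 5.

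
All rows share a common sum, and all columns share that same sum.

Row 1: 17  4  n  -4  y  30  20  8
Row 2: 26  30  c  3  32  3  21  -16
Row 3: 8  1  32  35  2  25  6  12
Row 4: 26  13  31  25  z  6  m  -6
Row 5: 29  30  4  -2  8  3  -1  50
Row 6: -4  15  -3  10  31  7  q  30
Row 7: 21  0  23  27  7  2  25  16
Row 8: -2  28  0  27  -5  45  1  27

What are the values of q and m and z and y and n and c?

Rows 3 and 5 both sum to 121, so that's the common total.
The known cells in row 2 total 99, leaving 121 − 99 = 22 for the blank.
The known cells in column 3 total 109, leaving 121 − 109 = 12 for the blank.
The known cells in row 1 total 87, leaving 121 − 87 = 34 for the blank.
The known cells in column 5 total 109, leaving 121 − 109 = 12 for the blank.
The known cells in row 6 total 86, leaving 121 − 86 = 35 for the blank.
The known cells in row 4 total 107, leaving 121 − 107 = 14 for the blank.

q = 35, m = 14, z = 12, y = 34, n = 12, c = 22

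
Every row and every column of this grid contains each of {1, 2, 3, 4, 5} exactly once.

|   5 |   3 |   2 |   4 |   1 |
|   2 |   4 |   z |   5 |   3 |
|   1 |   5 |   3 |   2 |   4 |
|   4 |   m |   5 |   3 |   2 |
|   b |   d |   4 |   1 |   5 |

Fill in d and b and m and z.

For row 4, column 2: row 4 already has {2, 3, 4, 5}; that leaves 1.
At (row 2, col 3): row 2 already has {2, 3, 4, 5}, so the value is 1.
For row 5, column 1: column 1 already has {1, 2, 4, 5}; that leaves 3.
For row 5, column 2: row 5 already has {1, 3, 4, 5}; that leaves 2.

d = 2, b = 3, m = 1, z = 1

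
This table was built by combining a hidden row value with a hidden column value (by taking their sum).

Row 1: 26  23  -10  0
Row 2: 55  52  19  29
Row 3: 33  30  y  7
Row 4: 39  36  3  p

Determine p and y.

The difference between any two rows is the same in every column — this is an addition table with the headers hidden.
Row 4 minus row 1 is 36 − 23 = 13, so its entry in column 4 is 0 + 13 = 13.
Row 3 minus row 1 is 30 − 23 = 7, so its entry in column 3 is -10 + 7 = -3.

p = 13, y = -3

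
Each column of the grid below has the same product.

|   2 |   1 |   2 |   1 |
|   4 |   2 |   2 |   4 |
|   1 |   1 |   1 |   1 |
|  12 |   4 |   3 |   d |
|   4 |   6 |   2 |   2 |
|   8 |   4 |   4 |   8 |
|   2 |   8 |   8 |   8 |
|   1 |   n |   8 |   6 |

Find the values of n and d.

n = 4, d = 2

Columns 1 and 3 each multiply to 6144, so every column has product 6144.
Column 2: 1×2×1×4×6×4×8 = 1536, so the missing entry is 6144 ÷ 1536 = 4.
Column 4: 1×4×1×2×8×8×6 = 3072, so the missing entry is 6144 ÷ 3072 = 2.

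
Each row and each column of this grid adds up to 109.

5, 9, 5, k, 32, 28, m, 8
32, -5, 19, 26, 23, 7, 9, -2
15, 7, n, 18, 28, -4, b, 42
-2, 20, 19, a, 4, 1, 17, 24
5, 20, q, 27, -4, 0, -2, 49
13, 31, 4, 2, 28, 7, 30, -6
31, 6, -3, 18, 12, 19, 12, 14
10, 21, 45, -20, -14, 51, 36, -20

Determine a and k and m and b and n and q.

a = 26, k = 12, m = 10, b = -3, n = 6, q = 14

The known cells in row 5 total 95, leaving 109 − 95 = 14 for the blank.
The known cells in row 4 total 83, leaving 109 − 83 = 26 for the blank.
The known cells in column 4 total 97, leaving 109 − 97 = 12 for the blank.
The known cells in row 1 total 99, leaving 109 − 99 = 10 for the blank.
The known cells in column 7 total 112, leaving 109 − 112 = -3 for the blank.
The known cells in row 3 total 103, leaving 109 − 103 = 6 for the blank.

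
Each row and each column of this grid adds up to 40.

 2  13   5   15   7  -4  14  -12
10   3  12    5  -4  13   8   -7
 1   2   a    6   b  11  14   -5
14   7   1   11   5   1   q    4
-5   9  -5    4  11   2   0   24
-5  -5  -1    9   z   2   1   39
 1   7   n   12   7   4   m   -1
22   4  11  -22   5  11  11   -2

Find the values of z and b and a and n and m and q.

The known cells in row 6 total 40, leaving 40 − 40 = 0 for the blank.
The known cells in column 5 total 31, leaving 40 − 31 = 9 for the blank.
The known cells in row 4 total 43, leaving 40 − 43 = -3 for the blank.
The known cells in row 3 total 38, leaving 40 − 38 = 2 for the blank.
The known cells in column 3 total 25, leaving 40 − 25 = 15 for the blank.
The known cells in row 7 total 45, leaving 40 − 45 = -5 for the blank.

z = 0, b = 9, a = 2, n = 15, m = -5, q = -3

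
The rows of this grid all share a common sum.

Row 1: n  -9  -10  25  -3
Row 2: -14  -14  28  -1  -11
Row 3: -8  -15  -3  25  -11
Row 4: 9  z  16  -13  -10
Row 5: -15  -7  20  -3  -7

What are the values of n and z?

Row 2 sums to -12 and so does row 5; that's the common total.
In row 1 the known cells total 3, leaving -12 − 3 = -15.
In row 4 the known cells total 2, leaving -12 − 2 = -14.

n = -15, z = -14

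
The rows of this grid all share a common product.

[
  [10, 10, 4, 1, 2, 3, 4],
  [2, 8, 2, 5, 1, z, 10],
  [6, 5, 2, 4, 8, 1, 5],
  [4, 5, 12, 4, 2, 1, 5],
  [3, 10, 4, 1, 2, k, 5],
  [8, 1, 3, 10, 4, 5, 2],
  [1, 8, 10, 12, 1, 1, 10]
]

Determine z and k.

z = 6, k = 8

Rows 1 and 6 each multiply to 9600, so every row has product 9600.
Row 2: 2×8×2×5×1×10 = 1600, so the missing entry is 9600 ÷ 1600 = 6.
Row 5: 3×10×4×1×2×5 = 1200, so the missing entry is 9600 ÷ 1200 = 8.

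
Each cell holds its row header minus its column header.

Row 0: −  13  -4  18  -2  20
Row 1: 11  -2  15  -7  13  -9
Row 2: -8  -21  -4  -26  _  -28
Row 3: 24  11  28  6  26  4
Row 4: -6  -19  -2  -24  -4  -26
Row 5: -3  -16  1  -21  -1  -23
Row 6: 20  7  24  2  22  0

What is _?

-8 − (-2) = -6.

-6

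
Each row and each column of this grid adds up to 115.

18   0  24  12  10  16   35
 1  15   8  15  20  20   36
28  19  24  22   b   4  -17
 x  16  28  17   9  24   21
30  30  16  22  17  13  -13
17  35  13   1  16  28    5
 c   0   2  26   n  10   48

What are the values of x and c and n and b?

x = 0, c = 21, n = 8, b = 35

Row 3: 28 + 19 + 24 + 22 + 4 − 17 = 80, so its missing entry is 115 − 80 = 35.
Column 5: 10 + 20 + 35 + 9 + 17 + 16 = 107, so its missing entry is 115 − 107 = 8.
Row 7: 0 + 2 + 26 + 8 + 10 + 48 = 94, so its missing entry is 115 − 94 = 21.
Row 4: 16 + 28 + 17 + 9 + 24 + 21 = 115, so its missing entry is 115 − 115 = 0.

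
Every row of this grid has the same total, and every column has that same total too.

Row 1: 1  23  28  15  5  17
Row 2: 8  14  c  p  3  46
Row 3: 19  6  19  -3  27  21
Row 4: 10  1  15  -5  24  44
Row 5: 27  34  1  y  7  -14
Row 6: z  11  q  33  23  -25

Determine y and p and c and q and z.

Rows 1 and 3 both sum to 89, so that's the common total.
Row 5: 27 + 34 + 1 + 7 − 14 = 55, so its missing entry is 89 − 55 = 34.
Column 1: 1 + 8 + 19 + 10 + 27 = 65, so its missing entry is 89 − 65 = 24.
Column 4: 15 − 3 − 5 + 34 + 33 = 74, so its missing entry is 89 − 74 = 15.
Row 2: 8 + 14 + 15 + 3 + 46 = 86, so its missing entry is 89 − 86 = 3.
Row 6: 24 + 11 + 33 + 23 − 25 = 66, so its missing entry is 89 − 66 = 23.

y = 34, p = 15, c = 3, q = 23, z = 24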